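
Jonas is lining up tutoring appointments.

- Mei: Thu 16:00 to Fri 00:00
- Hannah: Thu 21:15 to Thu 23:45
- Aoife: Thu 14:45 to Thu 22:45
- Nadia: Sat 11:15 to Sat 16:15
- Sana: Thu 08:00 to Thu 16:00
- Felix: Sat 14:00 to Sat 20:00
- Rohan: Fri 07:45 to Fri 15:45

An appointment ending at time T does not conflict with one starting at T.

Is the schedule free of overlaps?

No

Sorted by start: Sana, Aoife, Mei, Hannah, Rohan, Nadia, Felix.
Aoife starts before Sana ends → Sana and Aoife overlap.
That's a conflict, so the schedule is not conflict-free.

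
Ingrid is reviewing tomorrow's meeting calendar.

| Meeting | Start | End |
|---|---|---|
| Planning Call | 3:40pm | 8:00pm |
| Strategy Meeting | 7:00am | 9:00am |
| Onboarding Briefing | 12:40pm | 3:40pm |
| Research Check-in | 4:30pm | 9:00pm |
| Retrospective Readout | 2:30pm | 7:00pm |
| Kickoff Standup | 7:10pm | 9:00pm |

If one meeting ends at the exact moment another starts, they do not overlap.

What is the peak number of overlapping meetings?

3

Sort all start/end points and keep a running count:
7:00am start Strategy Meeting → 1
9:00am end Strategy Meeting → 0
12:40pm start Onboarding Briefing → 1
2:30pm start Retrospective Readout → 2
3:40pm end Onboarding Briefing → 1
3:40pm start Planning Call → 2
4:30pm start Research Check-in → 3
7:00pm end Retrospective Readout → 2
7:10pm start Kickoff Standup → 3
8:00pm end Planning Call → 2
9:00pm end Kickoff Standup → 1
9:00pm end Research Check-in → 0
Peak is 3, at 4:30pm (Planning Call, Research Check-in, Retrospective Readout).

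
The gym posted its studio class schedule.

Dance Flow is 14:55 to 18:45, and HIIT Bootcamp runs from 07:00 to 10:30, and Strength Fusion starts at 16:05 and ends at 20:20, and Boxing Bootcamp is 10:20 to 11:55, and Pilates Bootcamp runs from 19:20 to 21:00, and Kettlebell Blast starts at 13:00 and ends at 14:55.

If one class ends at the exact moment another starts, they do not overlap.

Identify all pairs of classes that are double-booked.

Sorted by start: HIIT Bootcamp, Boxing Bootcamp, Kettlebell Blast, Dance Flow, Strength Fusion, Pilates Bootcamp.
Boxing Bootcamp starts before HIIT Bootcamp ends → HIIT Bootcamp and Boxing Bootcamp overlap.
Kettlebell Blast starts after HIIT Bootcamp ends, so nothing later overlaps HIIT Bootcamp either.
Kettlebell Blast starts after Boxing Bootcamp ends, so nothing later overlaps Boxing Bootcamp either.
Dance Flow starts exactly when Kettlebell Blast ends (back-to-back, no overlap), so nothing later overlaps Kettlebell Blast either.
Strength Fusion starts before Dance Flow ends → Dance Flow and Strength Fusion overlap.
Pilates Bootcamp starts after Dance Flow ends.
Pilates Bootcamp starts before Strength Fusion ends → Strength Fusion and Pilates Bootcamp overlap.

Boxing Bootcamp & HIIT Bootcamp, Dance Flow & Strength Fusion, Pilates Bootcamp & Strength Fusion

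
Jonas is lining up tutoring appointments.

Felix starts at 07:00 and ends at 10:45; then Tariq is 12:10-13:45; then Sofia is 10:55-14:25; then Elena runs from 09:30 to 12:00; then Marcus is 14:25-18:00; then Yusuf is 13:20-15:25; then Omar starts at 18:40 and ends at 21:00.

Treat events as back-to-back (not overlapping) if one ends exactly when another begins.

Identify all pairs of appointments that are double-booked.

Elena & Felix, Elena & Sofia, Marcus & Yusuf, Sofia & Tariq, Sofia & Yusuf, Tariq & Yusuf

Two intervals overlap when each starts before the other ends.
Sorted by start: Felix, Elena, Sofia, Tariq, Yusuf, Marcus, Omar.
Elena starts before Felix ends → Felix and Elena overlap.
Sofia starts after Felix ends, so nothing later overlaps Felix either.
Sofia starts before Elena ends → Elena and Sofia overlap.
Tariq starts after Elena ends, so nothing later overlaps Elena either.
Tariq starts before Sofia ends → Sofia and Tariq overlap.
Yusuf starts before Sofia ends → Sofia and Yusuf overlap.
Marcus starts exactly when Sofia ends (back-to-back, no overlap), so nothing later overlaps Sofia either.
Yusuf starts before Tariq ends → Tariq and Yusuf overlap.
Marcus starts after Tariq ends, so nothing later overlaps Tariq either.
Marcus starts before Yusuf ends → Yusuf and Marcus overlap.
Omar starts after Yusuf ends.
Omar starts after Marcus ends.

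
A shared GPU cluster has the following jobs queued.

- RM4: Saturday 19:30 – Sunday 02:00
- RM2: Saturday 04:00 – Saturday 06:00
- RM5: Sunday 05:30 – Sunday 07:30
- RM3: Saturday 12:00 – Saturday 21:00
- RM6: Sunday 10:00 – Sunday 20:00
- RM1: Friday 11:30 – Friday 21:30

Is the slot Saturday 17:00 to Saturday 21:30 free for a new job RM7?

RM1: ends Friday 21:30 at or before RM7 starts Saturday 17:00 → clear.
RM2: ends Saturday 06:00 at or before RM7 starts Saturday 17:00 → clear.
RM3: starts Saturday 12:00 before RM7 ends Saturday 21:30, and ends Saturday 21:00 after RM7 starts Saturday 17:00 → overlap.
RM4: starts Saturday 19:30 before RM7 ends Saturday 21:30, and ends Sunday 02:00 after RM7 starts Saturday 17:00 → overlap.
RM5: starts Sunday 05:30 at or after RM7 ends Saturday 21:30 → clear.
RM6: starts Sunday 10:00 at or after RM7 ends Saturday 21:30 → clear.
RM7 overlaps RM3, RM4.

No — it overlaps RM3, RM4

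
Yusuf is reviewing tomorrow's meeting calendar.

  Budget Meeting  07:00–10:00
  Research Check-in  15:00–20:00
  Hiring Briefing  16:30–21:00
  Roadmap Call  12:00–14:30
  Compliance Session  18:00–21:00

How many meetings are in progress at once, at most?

Walk through starts and ends in time order (an end at T is processed before a start at T):
07:00 start Budget Meeting → 1
10:00 end Budget Meeting → 0
12:00 start Roadmap Call → 1
14:30 end Roadmap Call → 0
15:00 start Research Check-in → 1
16:30 start Hiring Briefing → 2
18:00 start Compliance Session → 3
20:00 end Research Check-in → 2
21:00 end Compliance Session → 1
21:00 end Hiring Briefing → 0
Peak is 3, at 18:00 (Compliance Session, Hiring Briefing, Research Check-in).

3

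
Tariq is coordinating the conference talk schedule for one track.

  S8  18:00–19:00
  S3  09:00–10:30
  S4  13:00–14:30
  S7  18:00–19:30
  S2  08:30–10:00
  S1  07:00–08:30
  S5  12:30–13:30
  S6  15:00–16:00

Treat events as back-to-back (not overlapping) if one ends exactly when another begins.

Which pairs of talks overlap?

Sorted by start: S1, S2, S3, S5, S4, S6, S7, S8.
S2 starts exactly when S1 ends (back-to-back, no overlap) — done with S1.
S3 starts before S2 ends → S2 and S3 overlap.
S5 starts after S2 ends — done with S2.
S5 starts after S3 ends — done with S3.
S4 starts before S5 ends → S5 and S4 overlap.
S6 starts after S5 ends — done with S5.
S6 starts after S4 ends — done with S4.
S7 starts after S6 ends — done with S6.
S8 starts before S7 ends → S7 and S8 overlap.

S2 & S3, S4 & S5, S7 & S8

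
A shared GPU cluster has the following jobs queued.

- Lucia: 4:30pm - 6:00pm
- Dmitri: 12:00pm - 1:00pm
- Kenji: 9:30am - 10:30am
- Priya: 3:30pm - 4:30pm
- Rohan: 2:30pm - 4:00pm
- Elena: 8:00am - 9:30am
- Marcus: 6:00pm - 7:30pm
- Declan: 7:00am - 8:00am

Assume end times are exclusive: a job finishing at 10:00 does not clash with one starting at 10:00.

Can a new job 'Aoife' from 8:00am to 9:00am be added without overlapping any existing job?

Declan: ends 8:00am at or before Aoife starts 8:00am → clear.
Elena: starts 8:00am before Aoife ends 9:00am, and ends 9:30am after Aoife starts 8:00am → overlap.
Kenji: starts 9:30am at or after Aoife ends 9:00am → clear.
Dmitri: starts 12:00pm at or after Aoife ends 9:00am → clear.
Rohan: starts 2:30pm at or after Aoife ends 9:00am → clear.
Priya: starts 3:30pm at or after Aoife ends 9:00am → clear.
Lucia: starts 4:30pm at or after Aoife ends 9:00am → clear.
Marcus: starts 6:00pm at or after Aoife ends 9:00am → clear.
Aoife overlaps Elena.

No — it overlaps Elena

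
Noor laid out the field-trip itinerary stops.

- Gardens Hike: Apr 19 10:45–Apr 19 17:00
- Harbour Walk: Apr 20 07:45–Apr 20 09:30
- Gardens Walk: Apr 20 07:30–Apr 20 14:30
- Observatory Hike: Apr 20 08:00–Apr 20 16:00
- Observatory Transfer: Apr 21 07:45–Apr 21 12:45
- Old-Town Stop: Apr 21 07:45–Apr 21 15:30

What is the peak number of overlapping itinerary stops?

3

Walk through starts and ends in time order (an end at T is processed before a start at T):
Apr 19 10:45 start Gardens Hike → 1
Apr 19 17:00 end Gardens Hike → 0
Apr 20 07:30 start Gardens Walk → 1
Apr 20 07:45 start Harbour Walk → 2
Apr 20 08:00 start Observatory Hike → 3
Apr 20 09:30 end Harbour Walk → 2
Apr 20 14:30 end Gardens Walk → 1
Apr 20 16:00 end Observatory Hike → 0
Apr 21 07:45 start Observatory Transfer → 1
Apr 21 07:45 start Old-Town Stop → 2
Apr 21 12:45 end Observatory Transfer → 1
Apr 21 15:30 end Old-Town Stop → 0
Peak is 3, at Apr 20 08:00 (Gardens Walk, Harbour Walk, Observatory Hike).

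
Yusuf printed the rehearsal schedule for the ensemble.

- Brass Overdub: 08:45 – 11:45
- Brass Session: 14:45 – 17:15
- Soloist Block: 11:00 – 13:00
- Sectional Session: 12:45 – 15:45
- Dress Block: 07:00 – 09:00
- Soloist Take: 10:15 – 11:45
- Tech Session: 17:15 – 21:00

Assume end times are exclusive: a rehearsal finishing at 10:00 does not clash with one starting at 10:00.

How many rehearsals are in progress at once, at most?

3

Sweep the timeline, counting +1 at each start and −1 at each end (ends before starts at a tie):
07:00 start Dress Block → 1
08:45 start Brass Overdub → 2
09:00 end Dress Block → 1
10:15 start Soloist Take → 2
11:00 start Soloist Block → 3
11:45 end Brass Overdub → 2
11:45 end Soloist Take → 1
12:45 start Sectional Session → 2
13:00 end Soloist Block → 1
14:45 start Brass Session → 2
15:45 end Sectional Session → 1
17:15 end Brass Session → 0
17:15 start Tech Session → 1
21:00 end Tech Session → 0
Peak is 3, at 11:00 (Brass Overdub, Soloist Block, Soloist Take).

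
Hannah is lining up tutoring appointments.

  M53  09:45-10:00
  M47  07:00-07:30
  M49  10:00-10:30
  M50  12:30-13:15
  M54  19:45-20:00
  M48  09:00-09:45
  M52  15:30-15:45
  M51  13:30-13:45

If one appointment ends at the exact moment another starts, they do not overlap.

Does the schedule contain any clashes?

Sorted by start: M47, M48, M53, M49, M50, M51, M52, M54.
M48 starts after M47 ends, so M47 has no further overlaps.
M53 starts exactly when M48 ends (back-to-back, no overlap), so M48 has no further overlaps.
M49 starts exactly when M53 ends (back-to-back, no overlap), so M53 has no further overlaps.
M50 starts after M49 ends, so M49 has no further overlaps.
M51 starts after M50 ends, so M50 has no further overlaps.
M52 starts after M51 ends, so M51 has no further overlaps.
M54 starts after M52 ends.
Every pair is clear; the schedule has no overlaps.

No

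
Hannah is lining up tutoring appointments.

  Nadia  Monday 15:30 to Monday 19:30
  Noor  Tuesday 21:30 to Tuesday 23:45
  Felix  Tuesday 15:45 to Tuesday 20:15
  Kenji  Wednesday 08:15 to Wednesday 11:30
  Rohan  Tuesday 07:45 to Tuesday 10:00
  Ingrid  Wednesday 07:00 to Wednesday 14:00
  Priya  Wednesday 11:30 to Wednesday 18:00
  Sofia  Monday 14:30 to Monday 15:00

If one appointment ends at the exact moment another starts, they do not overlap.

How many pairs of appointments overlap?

Sorted by start: Sofia, Nadia, Rohan, Felix, Noor, Ingrid, Kenji, Priya.
Nadia starts after Sofia ends, so nothing later overlaps Sofia either.
Rohan starts after Nadia ends, so nothing later overlaps Nadia either.
Felix starts after Rohan ends, so nothing later overlaps Rohan either.
Noor starts after Felix ends, so nothing later overlaps Felix either.
Ingrid starts after Noor ends, so nothing later overlaps Noor either.
Kenji starts before Ingrid ends → Ingrid and Kenji overlap.
Priya starts before Ingrid ends → Ingrid and Priya overlap.
Priya starts exactly when Kenji ends (back-to-back, no overlap).
Overlapping pairs: Ingrid & Kenji, Ingrid & Priya — 2 in total.

2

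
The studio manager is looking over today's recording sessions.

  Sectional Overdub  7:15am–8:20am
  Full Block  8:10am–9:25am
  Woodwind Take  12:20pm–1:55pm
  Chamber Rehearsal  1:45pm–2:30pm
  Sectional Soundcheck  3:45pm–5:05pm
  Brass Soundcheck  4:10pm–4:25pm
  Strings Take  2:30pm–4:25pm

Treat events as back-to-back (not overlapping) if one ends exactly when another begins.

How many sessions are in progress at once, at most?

3

Sort all start/end points and keep a running count:
7:15am start Sectional Overdub → 1
8:10am start Full Block → 2
8:20am end Sectional Overdub → 1
9:25am end Full Block → 0
12:20pm start Woodwind Take → 1
1:45pm start Chamber Rehearsal → 2
1:55pm end Woodwind Take → 1
2:30pm end Chamber Rehearsal → 0
2:30pm start Strings Take → 1
3:45pm start Sectional Soundcheck → 2
4:10pm start Brass Soundcheck → 3
4:25pm end Brass Soundcheck → 2
4:25pm end Strings Take → 1
5:05pm end Sectional Soundcheck → 0
Peak is 3, at 4:10pm (Brass Soundcheck, Sectional Soundcheck, Strings Take).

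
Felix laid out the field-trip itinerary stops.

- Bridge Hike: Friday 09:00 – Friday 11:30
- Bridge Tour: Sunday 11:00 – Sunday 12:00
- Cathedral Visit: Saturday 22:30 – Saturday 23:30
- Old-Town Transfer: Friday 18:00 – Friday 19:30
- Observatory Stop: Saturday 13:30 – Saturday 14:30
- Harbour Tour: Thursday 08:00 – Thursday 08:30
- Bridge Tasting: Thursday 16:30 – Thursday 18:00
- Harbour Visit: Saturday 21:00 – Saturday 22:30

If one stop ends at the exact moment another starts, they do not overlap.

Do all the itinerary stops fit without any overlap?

Check each pair: they overlap iff neither finishes before the other starts.
Sorted by start: Harbour Tour, Bridge Tasting, Bridge Hike, Old-Town Transfer, Observatory Stop, Harbour Visit, Cathedral Visit, Bridge Tour.
Bridge Tasting starts after Harbour Tour ends, so Harbour Tour has no further overlaps.
Bridge Hike starts after Bridge Tasting ends, so Bridge Tasting has no further overlaps.
Old-Town Transfer starts after Bridge Hike ends, so Bridge Hike has no further overlaps.
Observatory Stop starts after Old-Town Transfer ends, so Old-Town Transfer has no further overlaps.
Harbour Visit starts after Observatory Stop ends, so Observatory Stop has no further overlaps.
Cathedral Visit starts exactly when Harbour Visit ends (back-to-back, no overlap), so Harbour Visit has no further overlaps.
Bridge Tour starts after Cathedral Visit ends.
Every pair is clear; the schedule has no overlaps.

Yes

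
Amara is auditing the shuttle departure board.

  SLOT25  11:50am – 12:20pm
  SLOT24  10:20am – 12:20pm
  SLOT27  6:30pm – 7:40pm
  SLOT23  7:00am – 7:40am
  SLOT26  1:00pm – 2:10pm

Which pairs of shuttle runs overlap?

SLOT24 & SLOT25

Sorted by start: SLOT23, SLOT24, SLOT25, SLOT26, SLOT27.
SLOT24 starts after SLOT23 ends — done with SLOT23.
SLOT25 starts before SLOT24 ends → SLOT24 and SLOT25 overlap.
SLOT26 starts after SLOT24 ends — done with SLOT24.
SLOT26 starts after SLOT25 ends — done with SLOT25.
SLOT27 starts after SLOT26 ends.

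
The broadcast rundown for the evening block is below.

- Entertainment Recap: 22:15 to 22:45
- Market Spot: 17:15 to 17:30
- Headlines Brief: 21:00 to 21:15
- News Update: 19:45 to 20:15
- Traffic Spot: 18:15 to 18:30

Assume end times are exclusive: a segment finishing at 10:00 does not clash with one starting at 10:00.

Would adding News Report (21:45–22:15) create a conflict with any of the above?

Market Spot: ends 17:30 at or before News Report starts 21:45 → clear.
Traffic Spot: ends 18:30 at or before News Report starts 21:45 → clear.
News Update: ends 20:15 at or before News Report starts 21:45 → clear.
Headlines Brief: ends 21:15 at or before News Report starts 21:45 → clear.
Entertainment Recap: starts 22:15 at or after News Report ends 22:15 → clear.

No — it doesn't clash with anything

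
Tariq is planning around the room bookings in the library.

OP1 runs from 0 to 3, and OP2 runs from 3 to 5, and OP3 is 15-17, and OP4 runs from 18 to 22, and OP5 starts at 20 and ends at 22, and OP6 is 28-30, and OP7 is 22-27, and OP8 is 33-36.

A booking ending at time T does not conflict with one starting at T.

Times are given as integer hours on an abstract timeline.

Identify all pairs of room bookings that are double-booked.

OP4 & OP5

Sorted by start: OP1, OP2, OP3, OP4, OP5, OP7, OP6, OP8.
OP2 starts exactly when OP1 ends (back-to-back, no overlap), so OP1 has no further overlaps.
OP3 starts after OP2 ends, so OP2 has no further overlaps.
OP4 starts after OP3 ends, so OP3 has no further overlaps.
OP5 starts before OP4 ends → OP4 and OP5 overlap.
OP7 starts exactly when OP4 ends (back-to-back, no overlap), so OP4 has no further overlaps.
OP7 starts exactly when OP5 ends (back-to-back, no overlap), so OP5 has no further overlaps.
OP6 starts after OP7 ends, so OP7 has no further overlaps.
OP8 starts after OP6 ends.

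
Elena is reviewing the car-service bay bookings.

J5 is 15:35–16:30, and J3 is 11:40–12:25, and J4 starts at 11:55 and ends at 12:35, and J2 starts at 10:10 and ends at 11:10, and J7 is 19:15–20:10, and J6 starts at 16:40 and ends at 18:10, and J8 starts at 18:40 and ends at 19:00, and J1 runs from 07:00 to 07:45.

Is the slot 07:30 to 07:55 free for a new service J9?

J1: starts 07:00 before J9 ends 07:55, and ends 07:45 after J9 starts 07:30 → overlap.
J2: starts 10:10 at or after J9 ends 07:55 → clear.
J3: starts 11:40 at or after J9 ends 07:55 → clear.
J4: starts 11:55 at or after J9 ends 07:55 → clear.
J5: starts 15:35 at or after J9 ends 07:55 → clear.
J6: starts 16:40 at or after J9 ends 07:55 → clear.
J8: starts 18:40 at or after J9 ends 07:55 → clear.
J7: starts 19:15 at or after J9 ends 07:55 → clear.
J9 overlaps J1.

No — it overlaps J1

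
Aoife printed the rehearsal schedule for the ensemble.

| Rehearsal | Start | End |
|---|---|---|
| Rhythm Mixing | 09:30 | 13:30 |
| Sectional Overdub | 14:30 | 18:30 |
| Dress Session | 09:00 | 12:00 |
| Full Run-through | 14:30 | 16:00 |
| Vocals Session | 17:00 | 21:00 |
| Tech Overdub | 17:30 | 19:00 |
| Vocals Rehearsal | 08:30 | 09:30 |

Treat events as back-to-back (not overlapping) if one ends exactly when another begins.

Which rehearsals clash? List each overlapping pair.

Dress Session & Rhythm Mixing, Dress Session & Vocals Rehearsal, Full Run-through & Sectional Overdub, Sectional Overdub & Tech Overdub, Sectional Overdub & Vocals Session, Tech Overdub & Vocals Session

Sorted by start: Vocals Rehearsal, Dress Session, Rhythm Mixing, Full Run-through, Sectional Overdub, Vocals Session, Tech Overdub.
Dress Session starts before Vocals Rehearsal ends → Vocals Rehearsal and Dress Session overlap.
Rhythm Mixing starts exactly when Vocals Rehearsal ends (back-to-back, no overlap), so Vocals Rehearsal has no further overlaps.
Rhythm Mixing starts before Dress Session ends → Dress Session and Rhythm Mixing overlap.
Full Run-through starts after Dress Session ends, so Dress Session has no further overlaps.
Full Run-through starts after Rhythm Mixing ends, so Rhythm Mixing has no further overlaps.
Sectional Overdub starts before Full Run-through ends → Full Run-through and Sectional Overdub overlap.
Vocals Session starts after Full Run-through ends, so Full Run-through has no further overlaps.
Vocals Session starts before Sectional Overdub ends → Sectional Overdub and Vocals Session overlap.
Tech Overdub starts before Sectional Overdub ends → Sectional Overdub and Tech Overdub overlap.
Tech Overdub starts before Vocals Session ends → Vocals Session and Tech Overdub overlap.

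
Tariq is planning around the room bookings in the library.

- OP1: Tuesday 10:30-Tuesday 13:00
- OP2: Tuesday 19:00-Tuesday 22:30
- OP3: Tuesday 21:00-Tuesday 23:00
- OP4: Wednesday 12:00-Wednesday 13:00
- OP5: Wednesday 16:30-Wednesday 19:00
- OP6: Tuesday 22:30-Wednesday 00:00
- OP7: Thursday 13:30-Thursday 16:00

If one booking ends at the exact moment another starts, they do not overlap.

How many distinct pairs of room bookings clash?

Check each pair: they overlap iff neither finishes before the other starts.
Sorted by start: OP1, OP2, OP3, OP6, OP4, OP5, OP7.
OP2 starts after OP1 ends, so nothing later overlaps OP1 either.
OP3 starts before OP2 ends → OP2 and OP3 overlap.
OP6 starts exactly when OP2 ends (back-to-back, no overlap), so nothing later overlaps OP2 either.
OP6 starts before OP3 ends → OP3 and OP6 overlap.
OP4 starts after OP3 ends, so nothing later overlaps OP3 either.
OP4 starts after OP6 ends, so nothing later overlaps OP6 either.
OP5 starts after OP4 ends, so nothing later overlaps OP4 either.
OP7 starts after OP5 ends.
Overlapping pairs: OP2 & OP3, OP3 & OP6 — 2 in total.

2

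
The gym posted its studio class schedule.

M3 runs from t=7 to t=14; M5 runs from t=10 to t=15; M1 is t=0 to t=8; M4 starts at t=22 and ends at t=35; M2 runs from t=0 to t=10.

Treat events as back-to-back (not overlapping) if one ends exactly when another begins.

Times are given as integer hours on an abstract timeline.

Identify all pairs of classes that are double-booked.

Sorted by start: M1, M2, M3, M5, M4.
M2 starts before M1 ends → M1 and M2 overlap.
M3 starts before M1 ends → M1 and M3 overlap.
M5 starts after M1 ends, so nothing later overlaps M1 either.
M3 starts before M2 ends → M2 and M3 overlap.
M5 starts exactly when M2 ends (back-to-back, no overlap), so nothing later overlaps M2 either.
M5 starts before M3 ends → M3 and M5 overlap.
M4 starts after M3 ends.
M4 starts after M5 ends.

M1 & M2, M1 & M3, M2 & M3, M3 & M5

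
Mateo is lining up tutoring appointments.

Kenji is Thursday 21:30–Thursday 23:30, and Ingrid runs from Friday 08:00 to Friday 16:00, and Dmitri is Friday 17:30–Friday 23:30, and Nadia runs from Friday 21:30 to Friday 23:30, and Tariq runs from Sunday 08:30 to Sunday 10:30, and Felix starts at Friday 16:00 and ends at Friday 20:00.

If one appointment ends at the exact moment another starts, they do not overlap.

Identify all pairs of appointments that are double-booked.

Dmitri & Felix, Dmitri & Nadia

Sorted by start: Kenji, Ingrid, Felix, Dmitri, Nadia, Tariq.
Ingrid starts after Kenji ends — done with Kenji.
Felix starts exactly when Ingrid ends (back-to-back, no overlap) — done with Ingrid.
Dmitri starts before Felix ends → Felix and Dmitri overlap.
Nadia starts after Felix ends — done with Felix.
Nadia starts before Dmitri ends → Dmitri and Nadia overlap.
Tariq starts after Dmitri ends.
Tariq starts after Nadia ends.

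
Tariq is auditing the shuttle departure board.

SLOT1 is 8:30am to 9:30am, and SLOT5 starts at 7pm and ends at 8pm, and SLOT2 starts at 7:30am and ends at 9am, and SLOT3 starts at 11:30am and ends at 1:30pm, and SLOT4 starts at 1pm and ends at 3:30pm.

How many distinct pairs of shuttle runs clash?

Sorted by start: SLOT2, SLOT1, SLOT3, SLOT4, SLOT5.
SLOT1 starts before SLOT2 ends → SLOT2 and SLOT1 overlap.
SLOT3 starts after SLOT2 ends — done with SLOT2.
SLOT3 starts after SLOT1 ends — done with SLOT1.
SLOT4 starts before SLOT3 ends → SLOT3 and SLOT4 overlap.
SLOT5 starts after SLOT3 ends.
SLOT5 starts after SLOT4 ends.
Overlapping pairs: SLOT1 & SLOT2, SLOT3 & SLOT4 — 2 in total.

2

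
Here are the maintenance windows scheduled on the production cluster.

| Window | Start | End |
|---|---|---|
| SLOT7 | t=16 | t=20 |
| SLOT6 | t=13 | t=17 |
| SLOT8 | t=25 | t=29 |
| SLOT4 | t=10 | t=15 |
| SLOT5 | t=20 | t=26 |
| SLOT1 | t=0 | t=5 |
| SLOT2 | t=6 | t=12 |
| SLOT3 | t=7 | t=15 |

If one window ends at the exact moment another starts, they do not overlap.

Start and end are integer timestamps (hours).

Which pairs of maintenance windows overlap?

Check each pair: they overlap iff neither finishes before the other starts.
Sorted by start: SLOT1, SLOT2, SLOT3, SLOT4, SLOT6, SLOT7, SLOT5, SLOT8.
SLOT2 starts after SLOT1 ends; SLOT1 is clear from here.
SLOT3 starts before SLOT2 ends → SLOT2 and SLOT3 overlap.
SLOT4 starts before SLOT2 ends → SLOT2 and SLOT4 overlap.
SLOT6 starts after SLOT2 ends; SLOT2 is clear from here.
SLOT4 starts before SLOT3 ends → SLOT3 and SLOT4 overlap.
SLOT6 starts before SLOT3 ends → SLOT3 and SLOT6 overlap.
SLOT7 starts after SLOT3 ends; SLOT3 is clear from here.
SLOT6 starts before SLOT4 ends → SLOT4 and SLOT6 overlap.
SLOT7 starts after SLOT4 ends; SLOT4 is clear from here.
SLOT7 starts before SLOT6 ends → SLOT6 and SLOT7 overlap.
SLOT5 starts after SLOT6 ends; SLOT6 is clear from here.
SLOT5 starts exactly when SLOT7 ends (back-to-back, no overlap); SLOT7 is clear from here.
SLOT8 starts before SLOT5 ends → SLOT5 and SLOT8 overlap.

SLOT2 & SLOT3, SLOT2 & SLOT4, SLOT3 & SLOT4, SLOT3 & SLOT6, SLOT4 & SLOT6, SLOT5 & SLOT8, SLOT6 & SLOT7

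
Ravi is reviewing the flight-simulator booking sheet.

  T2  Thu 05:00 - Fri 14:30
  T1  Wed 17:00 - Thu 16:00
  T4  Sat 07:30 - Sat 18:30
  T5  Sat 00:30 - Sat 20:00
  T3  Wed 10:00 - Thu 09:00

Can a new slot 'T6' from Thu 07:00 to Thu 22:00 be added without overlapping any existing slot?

No — it overlaps T1, T2, T3

T3: starts Wed 10:00 before T6 ends Thu 22:00, and ends Thu 09:00 after T6 starts Thu 07:00 → overlap.
T1: starts Wed 17:00 before T6 ends Thu 22:00, and ends Thu 16:00 after T6 starts Thu 07:00 → overlap.
T2: starts Thu 05:00 before T6 ends Thu 22:00, and ends Fri 14:30 after T6 starts Thu 07:00 → overlap.
T5: starts Sat 00:30 at or after T6 ends Thu 22:00 → clear.
T4: starts Sat 07:30 at or after T6 ends Thu 22:00 → clear.
T6 overlaps T1, T2, T3.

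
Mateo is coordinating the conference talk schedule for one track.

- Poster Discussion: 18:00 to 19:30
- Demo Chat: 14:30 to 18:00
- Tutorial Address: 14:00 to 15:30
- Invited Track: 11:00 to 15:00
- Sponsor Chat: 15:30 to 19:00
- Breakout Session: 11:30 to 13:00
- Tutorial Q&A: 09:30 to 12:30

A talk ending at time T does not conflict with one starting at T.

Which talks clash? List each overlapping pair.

Breakout Session & Invited Track, Breakout Session & Tutorial Q&A, Demo Chat & Invited Track, Demo Chat & Sponsor Chat, Demo Chat & Tutorial Address, Invited Track & Tutorial Address, Invited Track & Tutorial Q&A, Poster Discussion & Sponsor Chat

Check each pair: they overlap iff neither finishes before the other starts.
Sorted by start: Tutorial Q&A, Invited Track, Breakout Session, Tutorial Address, Demo Chat, Sponsor Chat, Poster Discussion.
Invited Track starts before Tutorial Q&A ends → Tutorial Q&A and Invited Track overlap.
Breakout Session starts before Tutorial Q&A ends → Tutorial Q&A and Breakout Session overlap.
Tutorial Address starts after Tutorial Q&A ends, so nothing later overlaps Tutorial Q&A either.
Breakout Session starts before Invited Track ends → Invited Track and Breakout Session overlap.
Tutorial Address starts before Invited Track ends → Invited Track and Tutorial Address overlap.
Demo Chat starts before Invited Track ends → Invited Track and Demo Chat overlap.
Sponsor Chat starts after Invited Track ends, so nothing later overlaps Invited Track either.
Tutorial Address starts after Breakout Session ends, so nothing later overlaps Breakout Session either.
Demo Chat starts before Tutorial Address ends → Tutorial Address and Demo Chat overlap.
Sponsor Chat starts exactly when Tutorial Address ends (back-to-back, no overlap), so nothing later overlaps Tutorial Address either.
Sponsor Chat starts before Demo Chat ends → Demo Chat and Sponsor Chat overlap.
Poster Discussion starts exactly when Demo Chat ends (back-to-back, no overlap).
Poster Discussion starts before Sponsor Chat ends → Sponsor Chat and Poster Discussion overlap.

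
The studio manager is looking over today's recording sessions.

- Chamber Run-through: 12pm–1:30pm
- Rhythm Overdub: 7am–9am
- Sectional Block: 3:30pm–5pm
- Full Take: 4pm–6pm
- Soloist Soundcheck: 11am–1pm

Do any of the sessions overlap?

Sorted by start: Rhythm Overdub, Soloist Soundcheck, Chamber Run-through, Sectional Block, Full Take.
Soloist Soundcheck starts after Rhythm Overdub ends — done with Rhythm Overdub.
Chamber Run-through starts before Soloist Soundcheck ends → Soloist Soundcheck and Chamber Run-through overlap.
That's a conflict, so the schedule is not conflict-free.

Yes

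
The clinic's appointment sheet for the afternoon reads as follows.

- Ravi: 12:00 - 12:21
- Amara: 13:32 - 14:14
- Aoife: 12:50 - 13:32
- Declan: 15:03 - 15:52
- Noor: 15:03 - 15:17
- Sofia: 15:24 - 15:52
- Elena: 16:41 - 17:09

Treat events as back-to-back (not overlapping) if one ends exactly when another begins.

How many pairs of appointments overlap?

Sorted by start: Ravi, Aoife, Amara, Declan, Noor, Sofia, Elena.
Aoife starts after Ravi ends; Ravi is clear from here.
Amara starts exactly when Aoife ends (back-to-back, no overlap); Aoife is clear from here.
Declan starts after Amara ends; Amara is clear from here.
Noor starts before Declan ends → Declan and Noor overlap.
Sofia starts before Declan ends → Declan and Sofia overlap.
Elena starts after Declan ends.
Sofia starts after Noor ends; Noor is clear from here.
Elena starts after Sofia ends.
Overlapping pairs: Declan & Noor, Declan & Sofia — 2 in total.

2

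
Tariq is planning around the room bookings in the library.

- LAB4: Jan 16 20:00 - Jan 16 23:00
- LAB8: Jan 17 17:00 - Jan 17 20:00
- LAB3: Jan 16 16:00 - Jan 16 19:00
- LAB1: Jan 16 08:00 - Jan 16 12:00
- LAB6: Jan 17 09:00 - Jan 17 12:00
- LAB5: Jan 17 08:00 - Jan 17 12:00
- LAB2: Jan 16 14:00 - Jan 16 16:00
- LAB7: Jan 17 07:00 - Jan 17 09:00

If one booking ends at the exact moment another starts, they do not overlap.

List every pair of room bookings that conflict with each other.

Sorted by start: LAB1, LAB2, LAB3, LAB4, LAB7, LAB5, LAB6, LAB8.
LAB2 starts after LAB1 ends; LAB1 is clear from here.
LAB3 starts exactly when LAB2 ends (back-to-back, no overlap); LAB2 is clear from here.
LAB4 starts after LAB3 ends; LAB3 is clear from here.
LAB7 starts after LAB4 ends; LAB4 is clear from here.
LAB5 starts before LAB7 ends → LAB7 and LAB5 overlap.
LAB6 starts exactly when LAB7 ends (back-to-back, no overlap); LAB7 is clear from here.
LAB6 starts before LAB5 ends → LAB5 and LAB6 overlap.
LAB8 starts after LAB5 ends.
LAB8 starts after LAB6 ends.

LAB5 & LAB6, LAB5 & LAB7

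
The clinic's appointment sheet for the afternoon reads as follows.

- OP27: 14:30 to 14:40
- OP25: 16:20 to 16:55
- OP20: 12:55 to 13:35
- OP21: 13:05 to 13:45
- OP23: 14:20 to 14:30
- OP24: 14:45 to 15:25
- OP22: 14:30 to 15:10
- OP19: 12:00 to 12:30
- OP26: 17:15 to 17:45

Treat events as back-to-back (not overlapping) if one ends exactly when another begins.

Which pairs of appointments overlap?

Sorted by start: OP19, OP20, OP21, OP23, OP22, OP27, OP24, OP25, OP26.
OP20 starts after OP19 ends; OP19 is clear from here.
OP21 starts before OP20 ends → OP20 and OP21 overlap.
OP23 starts after OP20 ends; OP20 is clear from here.
OP23 starts after OP21 ends; OP21 is clear from here.
OP22 starts exactly when OP23 ends (back-to-back, no overlap); OP23 is clear from here.
OP27 starts before OP22 ends → OP22 and OP27 overlap.
OP24 starts before OP22 ends → OP22 and OP24 overlap.
OP25 starts after OP22 ends; OP22 is clear from here.
OP24 starts after OP27 ends; OP27 is clear from here.
OP25 starts after OP24 ends; OP24 is clear from here.
OP26 starts after OP25 ends.

OP20 & OP21, OP22 & OP24, OP22 & OP27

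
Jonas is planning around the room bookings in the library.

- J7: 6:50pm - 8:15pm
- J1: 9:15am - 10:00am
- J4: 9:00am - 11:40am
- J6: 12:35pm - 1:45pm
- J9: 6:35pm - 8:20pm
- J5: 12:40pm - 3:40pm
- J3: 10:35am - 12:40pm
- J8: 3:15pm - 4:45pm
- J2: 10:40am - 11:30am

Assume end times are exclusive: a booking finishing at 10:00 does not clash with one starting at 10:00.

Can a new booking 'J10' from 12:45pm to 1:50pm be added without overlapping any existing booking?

J4: ends 11:40am at or before J10 starts 12:45pm → clear.
J1: ends 10:00am at or before J10 starts 12:45pm → clear.
J3: ends 12:40pm at or before J10 starts 12:45pm → clear.
J2: ends 11:30am at or before J10 starts 12:45pm → clear.
J6: starts 12:35pm before J10 ends 1:50pm, and ends 1:45pm after J10 starts 12:45pm → overlap.
J5: starts 12:40pm before J10 ends 1:50pm, and ends 3:40pm after J10 starts 12:45pm → overlap.
J8: starts 3:15pm at or after J10 ends 1:50pm → clear.
J9: starts 6:35pm at or after J10 ends 1:50pm → clear.
J7: starts 6:50pm at or after J10 ends 1:50pm → clear.
J10 overlaps J5, J6.

No — it overlaps J5, J6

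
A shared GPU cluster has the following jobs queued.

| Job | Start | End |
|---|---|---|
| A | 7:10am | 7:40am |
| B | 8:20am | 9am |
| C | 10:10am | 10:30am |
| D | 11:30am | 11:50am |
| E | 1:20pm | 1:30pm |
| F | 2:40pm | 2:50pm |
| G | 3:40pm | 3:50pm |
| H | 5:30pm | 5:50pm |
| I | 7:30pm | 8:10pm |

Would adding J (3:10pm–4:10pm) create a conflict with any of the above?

Yes — it overlaps G

A: ends 7:40am at or before J starts 3:10pm → clear.
B: ends 9am at or before J starts 3:10pm → clear.
C: ends 10:30am at or before J starts 3:10pm → clear.
D: ends 11:50am at or before J starts 3:10pm → clear.
E: ends 1:30pm at or before J starts 3:10pm → clear.
F: ends 2:50pm at or before J starts 3:10pm → clear.
G: starts 3:40pm before J ends 4:10pm, and ends 3:50pm after J starts 3:10pm → overlap.
H: starts 5:30pm at or after J ends 4:10pm → clear.
I: starts 7:30pm at or after J ends 4:10pm → clear.
J overlaps G.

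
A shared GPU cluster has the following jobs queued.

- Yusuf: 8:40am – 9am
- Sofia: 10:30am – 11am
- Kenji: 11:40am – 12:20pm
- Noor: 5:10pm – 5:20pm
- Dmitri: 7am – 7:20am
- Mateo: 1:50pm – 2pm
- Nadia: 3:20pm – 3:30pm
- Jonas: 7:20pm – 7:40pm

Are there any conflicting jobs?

No

Two intervals overlap when each starts before the other ends.
Sorted by start: Dmitri, Yusuf, Sofia, Kenji, Mateo, Nadia, Noor, Jonas.
Yusuf starts after Dmitri ends; Dmitri is clear from here.
Sofia starts after Yusuf ends; Yusuf is clear from here.
Kenji starts after Sofia ends; Sofia is clear from here.
Mateo starts after Kenji ends; Kenji is clear from here.
Nadia starts after Mateo ends; Mateo is clear from here.
Noor starts after Nadia ends; Nadia is clear from here.
Jonas starts after Noor ends.
Every pair is clear; the schedule has no overlaps.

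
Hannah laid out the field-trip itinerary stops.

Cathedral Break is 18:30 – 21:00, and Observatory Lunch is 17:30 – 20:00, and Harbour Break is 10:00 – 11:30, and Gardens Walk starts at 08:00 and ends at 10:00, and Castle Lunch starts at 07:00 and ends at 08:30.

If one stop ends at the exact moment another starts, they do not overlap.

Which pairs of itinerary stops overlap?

Check each pair: they overlap iff neither finishes before the other starts.
Sorted by start: Castle Lunch, Gardens Walk, Harbour Break, Observatory Lunch, Cathedral Break.
Gardens Walk starts before Castle Lunch ends → Castle Lunch and Gardens Walk overlap.
Harbour Break starts after Castle Lunch ends; Castle Lunch is clear from here.
Harbour Break starts exactly when Gardens Walk ends (back-to-back, no overlap); Gardens Walk is clear from here.
Observatory Lunch starts after Harbour Break ends; Harbour Break is clear from here.
Cathedral Break starts before Observatory Lunch ends → Observatory Lunch and Cathedral Break overlap.

Castle Lunch & Gardens Walk, Cathedral Break & Observatory Lunch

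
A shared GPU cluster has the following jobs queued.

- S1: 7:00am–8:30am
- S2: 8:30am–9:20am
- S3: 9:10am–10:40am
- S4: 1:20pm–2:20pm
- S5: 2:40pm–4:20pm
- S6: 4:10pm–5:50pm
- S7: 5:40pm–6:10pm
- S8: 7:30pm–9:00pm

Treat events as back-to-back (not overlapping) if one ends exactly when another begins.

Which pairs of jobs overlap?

S2 & S3, S5 & S6, S6 & S7

Sorted by start: S1, S2, S3, S4, S5, S6, S7, S8.
S2 starts exactly when S1 ends (back-to-back, no overlap), so nothing later overlaps S1 either.
S3 starts before S2 ends → S2 and S3 overlap.
S4 starts after S2 ends, so nothing later overlaps S2 either.
S4 starts after S3 ends, so nothing later overlaps S3 either.
S5 starts after S4 ends, so nothing later overlaps S4 either.
S6 starts before S5 ends → S5 and S6 overlap.
S7 starts after S5 ends, so nothing later overlaps S5 either.
S7 starts before S6 ends → S6 and S7 overlap.
S8 starts after S6 ends.
S8 starts after S7 ends.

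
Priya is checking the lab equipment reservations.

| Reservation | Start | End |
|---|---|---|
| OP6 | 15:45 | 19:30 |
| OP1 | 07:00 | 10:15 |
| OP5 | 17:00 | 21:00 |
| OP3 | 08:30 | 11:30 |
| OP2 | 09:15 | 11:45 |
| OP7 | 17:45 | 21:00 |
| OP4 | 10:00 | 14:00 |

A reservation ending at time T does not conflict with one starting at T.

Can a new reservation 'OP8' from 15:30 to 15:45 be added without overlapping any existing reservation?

OP1: ends 10:15 at or before OP8 starts 15:30 → clear.
OP3: ends 11:30 at or before OP8 starts 15:30 → clear.
OP2: ends 11:45 at or before OP8 starts 15:30 → clear.
OP4: ends 14:00 at or before OP8 starts 15:30 → clear.
OP6: starts 15:45 at or after OP8 ends 15:45 → clear.
OP5: starts 17:00 at or after OP8 ends 15:45 → clear.
OP7: starts 17:45 at or after OP8 ends 15:45 → clear.

Yes — the slot is free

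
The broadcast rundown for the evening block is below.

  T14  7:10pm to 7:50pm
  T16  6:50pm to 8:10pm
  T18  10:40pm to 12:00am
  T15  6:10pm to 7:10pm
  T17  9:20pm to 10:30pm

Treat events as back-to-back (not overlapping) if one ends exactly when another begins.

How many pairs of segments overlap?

Sorted by start: T15, T16, T14, T17, T18.
T16 starts before T15 ends → T15 and T16 overlap.
T14 starts exactly when T15 ends (back-to-back, no overlap), so nothing later overlaps T15 either.
T14 starts before T16 ends → T16 and T14 overlap.
T17 starts after T16 ends, so nothing later overlaps T16 either.
T17 starts after T14 ends, so nothing later overlaps T14 either.
T18 starts after T17 ends.
Overlapping pairs: T14 & T16, T15 & T16 — 2 in total.

2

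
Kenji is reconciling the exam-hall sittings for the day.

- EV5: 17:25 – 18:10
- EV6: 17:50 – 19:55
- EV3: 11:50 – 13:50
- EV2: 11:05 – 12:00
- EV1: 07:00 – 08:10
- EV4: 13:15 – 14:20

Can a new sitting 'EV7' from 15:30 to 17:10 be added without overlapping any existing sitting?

Yes — the slot is free

EV1: ends 08:10 at or before EV7 starts 15:30 → clear.
EV2: ends 12:00 at or before EV7 starts 15:30 → clear.
EV3: ends 13:50 at or before EV7 starts 15:30 → clear.
EV4: ends 14:20 at or before EV7 starts 15:30 → clear.
EV5: starts 17:25 at or after EV7 ends 17:10 → clear.
EV6: starts 17:50 at or after EV7 ends 17:10 → clear.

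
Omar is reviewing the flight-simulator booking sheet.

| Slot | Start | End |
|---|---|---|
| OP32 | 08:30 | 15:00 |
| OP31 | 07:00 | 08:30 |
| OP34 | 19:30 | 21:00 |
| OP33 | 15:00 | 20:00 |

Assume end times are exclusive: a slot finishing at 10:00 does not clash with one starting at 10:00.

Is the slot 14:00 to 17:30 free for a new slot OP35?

OP31: ends 08:30 at or before OP35 starts 14:00 → clear.
OP32: starts 08:30 before OP35 ends 17:30, and ends 15:00 after OP35 starts 14:00 → overlap.
OP33: starts 15:00 before OP35 ends 17:30, and ends 20:00 after OP35 starts 14:00 → overlap.
OP34: starts 19:30 at or after OP35 ends 17:30 → clear.
OP35 overlaps OP32, OP33.

No — it overlaps OP32, OP33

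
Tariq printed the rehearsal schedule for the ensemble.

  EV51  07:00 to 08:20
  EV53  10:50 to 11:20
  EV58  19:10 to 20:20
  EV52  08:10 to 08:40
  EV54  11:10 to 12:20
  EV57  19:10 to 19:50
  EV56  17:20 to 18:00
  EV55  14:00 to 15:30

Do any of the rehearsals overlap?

Yes

Sorted by start: EV51, EV52, EV53, EV54, EV55, EV56, EV57, EV58.
EV52 starts before EV51 ends → EV51 and EV52 overlap.
That's a conflict, so the schedule is not conflict-free.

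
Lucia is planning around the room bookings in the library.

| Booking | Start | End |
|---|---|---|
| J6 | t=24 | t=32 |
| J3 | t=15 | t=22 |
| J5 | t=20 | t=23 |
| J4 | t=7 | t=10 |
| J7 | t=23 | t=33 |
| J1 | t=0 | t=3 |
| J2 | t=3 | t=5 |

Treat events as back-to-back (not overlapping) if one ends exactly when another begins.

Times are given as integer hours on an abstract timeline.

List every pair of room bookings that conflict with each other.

J3 & J5, J6 & J7

Two intervals overlap when each starts before the other ends.
Sorted by start: J1, J2, J4, J3, J5, J7, J6.
J2 starts exactly when J1 ends (back-to-back, no overlap) — done with J1.
J4 starts after J2 ends — done with J2.
J3 starts after J4 ends — done with J4.
J5 starts before J3 ends → J3 and J5 overlap.
J7 starts after J3 ends — done with J3.
J7 starts exactly when J5 ends (back-to-back, no overlap) — done with J5.
J6 starts before J7 ends → J7 and J6 overlap.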